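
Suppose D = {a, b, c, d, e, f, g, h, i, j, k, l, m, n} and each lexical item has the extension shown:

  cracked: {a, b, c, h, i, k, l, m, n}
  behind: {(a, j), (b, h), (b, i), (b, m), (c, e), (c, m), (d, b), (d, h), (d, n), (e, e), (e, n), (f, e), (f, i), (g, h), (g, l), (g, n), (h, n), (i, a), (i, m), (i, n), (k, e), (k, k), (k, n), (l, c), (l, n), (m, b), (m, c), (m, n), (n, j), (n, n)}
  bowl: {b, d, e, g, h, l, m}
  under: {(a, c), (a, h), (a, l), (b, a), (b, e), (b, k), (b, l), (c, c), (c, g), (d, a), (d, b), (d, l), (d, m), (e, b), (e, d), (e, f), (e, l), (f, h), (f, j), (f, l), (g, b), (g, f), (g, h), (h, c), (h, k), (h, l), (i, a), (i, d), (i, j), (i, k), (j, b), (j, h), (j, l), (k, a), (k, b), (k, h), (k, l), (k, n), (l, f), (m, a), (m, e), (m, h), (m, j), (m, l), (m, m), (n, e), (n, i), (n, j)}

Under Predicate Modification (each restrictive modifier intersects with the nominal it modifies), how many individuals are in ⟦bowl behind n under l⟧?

⟦behind n⟧ = {x : ⟨x, n⟩ ∈ ⟦behind⟧} = {d, e, g, h, i, k, l, m, n}
⟦under l⟧ = {x : ⟨x, l⟩ ∈ ⟦under⟧} = {a, b, d, e, f, h, j, k, m}
⟦bowl⟧ = {b, d, e, g, h, l, m}
… ∩ ⟦behind n⟧ = {b, d, e, g, h, l, m} ∩ {d, e, g, h, i, k, l, m, n} = {d, e, g, h, l, m}
… ∩ ⟦under l⟧ = {d, e, g, h, l, m} ∩ {a, b, d, e, f, h, j, k, m} = {d, e, h, m}
⟦bowl behind n under l⟧ = {d, e, h, m}, so the cardinality is 4.

4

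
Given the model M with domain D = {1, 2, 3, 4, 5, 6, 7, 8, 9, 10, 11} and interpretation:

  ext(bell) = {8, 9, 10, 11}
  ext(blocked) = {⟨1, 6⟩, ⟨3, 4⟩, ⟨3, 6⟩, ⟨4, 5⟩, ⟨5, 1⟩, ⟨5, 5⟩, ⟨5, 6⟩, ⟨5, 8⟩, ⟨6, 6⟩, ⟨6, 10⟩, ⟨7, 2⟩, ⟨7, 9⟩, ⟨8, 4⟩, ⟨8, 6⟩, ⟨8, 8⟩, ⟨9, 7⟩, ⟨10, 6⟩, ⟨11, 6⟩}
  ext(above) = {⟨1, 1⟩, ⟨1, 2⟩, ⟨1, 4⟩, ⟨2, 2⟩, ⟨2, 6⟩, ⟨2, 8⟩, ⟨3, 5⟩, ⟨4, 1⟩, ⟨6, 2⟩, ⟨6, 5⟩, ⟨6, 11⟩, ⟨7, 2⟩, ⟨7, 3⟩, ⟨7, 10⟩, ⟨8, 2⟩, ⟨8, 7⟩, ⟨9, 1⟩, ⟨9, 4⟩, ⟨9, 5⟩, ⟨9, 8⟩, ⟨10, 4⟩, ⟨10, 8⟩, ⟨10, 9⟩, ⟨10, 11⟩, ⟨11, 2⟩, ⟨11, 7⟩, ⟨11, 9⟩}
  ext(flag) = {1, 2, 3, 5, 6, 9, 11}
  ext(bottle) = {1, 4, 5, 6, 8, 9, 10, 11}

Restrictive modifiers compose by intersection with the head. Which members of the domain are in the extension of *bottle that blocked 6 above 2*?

{1, 6, 8, 11}

⟦that blocked 6⟧ = {x : ⟨x, 6⟩ ∈ ⟦blocked⟧} = {1, 3, 5, 6, 8, 10, 11}
⟦above 2⟧ = {x : ⟨x, 2⟩ ∈ ⟦above⟧} = {1, 2, 6, 7, 8, 11}
⟦bottle⟧ = {1, 4, 5, 6, 8, 9, 10, 11}
… ∩ ⟦that blocked 6⟧ = {1, 4, 5, 6, 8, 9, 10, 11} ∩ {1, 3, 5, 6, 8, 10, 11} = {1, 5, 6, 8, 10, 11}
… ∩ ⟦above 2⟧ = {1, 5, 6, 8, 10, 11} ∩ {1, 2, 6, 7, 8, 11} = {1, 6, 8, 11}
So ⟦bottle that blocked 6 above 2⟧ = {1, 6, 8, 11}.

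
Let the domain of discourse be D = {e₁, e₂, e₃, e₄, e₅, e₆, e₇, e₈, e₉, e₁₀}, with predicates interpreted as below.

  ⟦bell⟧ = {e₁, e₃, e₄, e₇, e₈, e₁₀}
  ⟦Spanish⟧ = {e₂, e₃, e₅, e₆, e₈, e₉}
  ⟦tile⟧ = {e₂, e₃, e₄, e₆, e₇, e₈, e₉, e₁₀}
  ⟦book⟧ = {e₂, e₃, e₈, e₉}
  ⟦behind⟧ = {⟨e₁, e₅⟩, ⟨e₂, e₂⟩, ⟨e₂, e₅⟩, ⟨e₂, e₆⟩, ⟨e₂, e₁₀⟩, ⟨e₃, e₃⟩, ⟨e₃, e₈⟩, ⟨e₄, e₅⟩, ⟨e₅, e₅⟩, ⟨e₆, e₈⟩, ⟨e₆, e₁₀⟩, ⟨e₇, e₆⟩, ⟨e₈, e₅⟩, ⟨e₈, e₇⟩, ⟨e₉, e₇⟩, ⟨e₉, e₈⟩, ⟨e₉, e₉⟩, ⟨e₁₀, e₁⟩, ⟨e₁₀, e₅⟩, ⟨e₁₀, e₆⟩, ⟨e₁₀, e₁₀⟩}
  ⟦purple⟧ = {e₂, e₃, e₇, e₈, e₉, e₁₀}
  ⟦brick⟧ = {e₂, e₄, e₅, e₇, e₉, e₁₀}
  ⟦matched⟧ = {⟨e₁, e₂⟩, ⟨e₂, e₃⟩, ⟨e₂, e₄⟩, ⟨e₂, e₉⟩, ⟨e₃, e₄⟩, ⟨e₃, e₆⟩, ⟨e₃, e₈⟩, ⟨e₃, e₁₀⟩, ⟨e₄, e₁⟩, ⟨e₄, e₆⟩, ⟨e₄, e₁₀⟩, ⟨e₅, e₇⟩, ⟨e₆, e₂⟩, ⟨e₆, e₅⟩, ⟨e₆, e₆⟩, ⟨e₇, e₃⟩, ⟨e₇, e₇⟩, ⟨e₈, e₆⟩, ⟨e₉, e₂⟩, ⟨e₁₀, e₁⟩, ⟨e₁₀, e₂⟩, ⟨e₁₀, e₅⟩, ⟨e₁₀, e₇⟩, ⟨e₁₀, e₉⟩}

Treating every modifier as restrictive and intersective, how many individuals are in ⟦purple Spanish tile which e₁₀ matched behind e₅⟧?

⟦which e₁₀ matched⟧ = {x : ⟨e₁₀, x⟩ ∈ ⟦matched⟧} = {e₁, e₂, e₅, e₇, e₉}
⟦behind e₅⟧ = {x : ⟨x, e₅⟩ ∈ ⟦behind⟧} = {e₁, e₂, e₄, e₅, e₈, e₁₀}
⟦tile⟧ = {e₂, e₃, e₄, e₆, e₇, e₈, e₉, e₁₀}
… ∩ ⟦which e₁₀ matched⟧ = {e₂, e₃, e₄, e₆, e₇, e₈, e₉, e₁₀} ∩ {e₁, e₂, e₅, e₇, e₉} = {e₂, e₇, e₉}
… ∩ ⟦behind e₅⟧ = {e₂, e₇, e₉} ∩ {e₁, e₂, e₄, e₅, e₈, e₁₀} = {e₂}
… ∩ ⟦purple⟧ = {e₂} ∩ {e₂, e₃, e₇, e₈, e₉, e₁₀} = {e₂}
… ∩ ⟦Spanish⟧ = {e₂} ∩ {e₂, e₃, e₅, e₆, e₈, e₉} = {e₂}
⟦purple Spanish tile which e₁₀ matched behind e₅⟧ = {e₂}, so the cardinality is 1.

1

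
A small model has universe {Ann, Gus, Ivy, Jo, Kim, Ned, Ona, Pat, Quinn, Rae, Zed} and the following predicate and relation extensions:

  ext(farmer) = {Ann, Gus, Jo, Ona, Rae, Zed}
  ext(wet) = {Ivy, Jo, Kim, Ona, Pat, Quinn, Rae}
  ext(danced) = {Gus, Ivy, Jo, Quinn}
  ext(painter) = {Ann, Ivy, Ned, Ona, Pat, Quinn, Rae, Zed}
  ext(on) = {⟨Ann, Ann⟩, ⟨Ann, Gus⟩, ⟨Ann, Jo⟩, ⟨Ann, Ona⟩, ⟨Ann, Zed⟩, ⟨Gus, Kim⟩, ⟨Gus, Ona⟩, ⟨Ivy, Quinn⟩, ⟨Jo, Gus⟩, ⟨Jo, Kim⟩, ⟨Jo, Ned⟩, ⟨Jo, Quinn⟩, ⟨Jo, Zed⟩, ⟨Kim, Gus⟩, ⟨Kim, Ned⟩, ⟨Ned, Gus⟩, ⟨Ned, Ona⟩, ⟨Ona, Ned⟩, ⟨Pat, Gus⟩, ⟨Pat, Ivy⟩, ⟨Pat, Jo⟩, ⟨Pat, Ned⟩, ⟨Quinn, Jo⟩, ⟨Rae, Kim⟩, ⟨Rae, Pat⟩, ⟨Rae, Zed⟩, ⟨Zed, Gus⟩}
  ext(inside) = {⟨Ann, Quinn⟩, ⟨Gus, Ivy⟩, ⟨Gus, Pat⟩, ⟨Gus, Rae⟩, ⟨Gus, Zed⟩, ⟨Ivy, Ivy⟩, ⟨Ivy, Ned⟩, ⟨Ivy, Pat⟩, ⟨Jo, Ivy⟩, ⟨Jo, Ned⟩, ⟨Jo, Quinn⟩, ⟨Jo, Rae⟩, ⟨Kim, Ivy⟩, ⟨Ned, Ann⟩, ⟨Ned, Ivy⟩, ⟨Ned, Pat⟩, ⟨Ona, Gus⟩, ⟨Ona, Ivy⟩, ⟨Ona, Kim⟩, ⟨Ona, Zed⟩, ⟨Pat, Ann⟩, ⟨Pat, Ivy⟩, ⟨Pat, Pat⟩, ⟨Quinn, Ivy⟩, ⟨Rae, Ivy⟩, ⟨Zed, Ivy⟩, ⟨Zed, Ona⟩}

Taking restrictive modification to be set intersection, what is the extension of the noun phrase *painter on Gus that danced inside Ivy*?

⟦on Gus⟧ = {x : ⟨x, Gus⟩ ∈ ⟦on⟧} = {Ann, Jo, Kim, Ned, Pat, Zed}
⟦that danced⟧ = ⟦danced⟧ = {Gus, Ivy, Jo, Quinn}
⟦inside Ivy⟧ = {x : ⟨x, Ivy⟩ ∈ ⟦inside⟧} = {Gus, Ivy, Jo, Kim, Ned, Ona, Pat, Quinn, Rae, Zed}
⟦painter⟧ = {Ann, Ivy, Ned, Ona, Pat, Quinn, Rae, Zed}
… ∩ ⟦on Gus⟧ = {Ann, Ivy, Ned, Ona, Pat, Quinn, Rae, Zed} ∩ {Ann, Jo, Kim, Ned, Pat, Zed} = {Ann, Ned, Pat, Zed}
… ∩ ⟦that danced⟧ = {Ann, Ned, Pat, Zed} ∩ {Gus, Ivy, Jo, Quinn} = ∅
… ∩ ⟦inside Ivy⟧ = ∅ ∩ {Gus, Ivy, Jo, Kim, Ned, Ona, Pat, Quinn, Rae, Zed} = ∅
So ⟦painter on Gus that danced inside Ivy⟧ = ∅.

∅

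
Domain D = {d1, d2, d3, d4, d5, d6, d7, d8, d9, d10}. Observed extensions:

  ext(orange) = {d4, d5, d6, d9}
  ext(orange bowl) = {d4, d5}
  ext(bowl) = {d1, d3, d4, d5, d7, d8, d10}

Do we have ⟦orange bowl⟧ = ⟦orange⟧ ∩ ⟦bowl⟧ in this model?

yes

⟦orange⟧ ∩ ⟦bowl⟧ = {d4, d5, d6, d9} ∩ {d1, d3, d4, d5, d7, d8, d10} = {d4, d5}
Observed ⟦orange bowl⟧ = {d4, d5}.
These coincide, so the modifier is intersective here.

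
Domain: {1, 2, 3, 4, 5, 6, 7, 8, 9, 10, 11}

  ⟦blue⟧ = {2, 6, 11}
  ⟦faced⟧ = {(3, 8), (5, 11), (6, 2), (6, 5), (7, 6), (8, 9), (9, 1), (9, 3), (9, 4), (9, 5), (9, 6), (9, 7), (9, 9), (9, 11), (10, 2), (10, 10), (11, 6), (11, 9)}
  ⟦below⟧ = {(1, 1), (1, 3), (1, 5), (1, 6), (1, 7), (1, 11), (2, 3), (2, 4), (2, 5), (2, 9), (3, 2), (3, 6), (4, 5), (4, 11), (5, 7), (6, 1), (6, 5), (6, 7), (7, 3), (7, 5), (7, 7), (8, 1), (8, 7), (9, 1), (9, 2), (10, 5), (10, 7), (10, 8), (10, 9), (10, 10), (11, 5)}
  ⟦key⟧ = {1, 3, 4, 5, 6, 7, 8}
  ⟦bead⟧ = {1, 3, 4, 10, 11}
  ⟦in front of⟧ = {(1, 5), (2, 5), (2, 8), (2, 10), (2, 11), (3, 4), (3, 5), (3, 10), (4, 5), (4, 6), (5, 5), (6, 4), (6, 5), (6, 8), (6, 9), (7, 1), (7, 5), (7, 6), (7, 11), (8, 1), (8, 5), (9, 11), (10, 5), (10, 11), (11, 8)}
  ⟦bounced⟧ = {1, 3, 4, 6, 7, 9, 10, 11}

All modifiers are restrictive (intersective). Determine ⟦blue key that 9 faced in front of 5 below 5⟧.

⟦that 9 faced⟧ = {x : ⟨9, x⟩ ∈ ⟦faced⟧} = {1, 3, 4, 5, 6, 7, 9, 11}
⟦in front of 5⟧ = {x : ⟨x, 5⟩ ∈ ⟦in front of⟧} = {1, 2, 3, 4, 5, 6, 7, 8, 10}
⟦below 5⟧ = {x : ⟨x, 5⟩ ∈ ⟦below⟧} = {1, 2, 4, 6, 7, 10, 11}
⟦key⟧ = {1, 3, 4, 5, 6, 7, 8}
… ∩ ⟦that 9 faced⟧ = {1, 3, 4, 5, 6, 7, 8} ∩ {1, 3, 4, 5, 6, 7, 9, 11} = {1, 3, 4, 5, 6, 7}
… ∩ ⟦in front of 5⟧ = {1, 3, 4, 5, 6, 7} ∩ {1, 2, 3, 4, 5, 6, 7, 8, 10} = {1, 3, 4, 5, 6, 7}
… ∩ ⟦below 5⟧ = {1, 3, 4, 5, 6, 7} ∩ {1, 2, 4, 6, 7, 10, 11} = {1, 4, 6, 7}
… ∩ ⟦blue⟧ = {1, 4, 6, 7} ∩ {2, 6, 11} = {6}
So ⟦blue key that 9 faced in front of 5 below 5⟧ = {6}.

{6}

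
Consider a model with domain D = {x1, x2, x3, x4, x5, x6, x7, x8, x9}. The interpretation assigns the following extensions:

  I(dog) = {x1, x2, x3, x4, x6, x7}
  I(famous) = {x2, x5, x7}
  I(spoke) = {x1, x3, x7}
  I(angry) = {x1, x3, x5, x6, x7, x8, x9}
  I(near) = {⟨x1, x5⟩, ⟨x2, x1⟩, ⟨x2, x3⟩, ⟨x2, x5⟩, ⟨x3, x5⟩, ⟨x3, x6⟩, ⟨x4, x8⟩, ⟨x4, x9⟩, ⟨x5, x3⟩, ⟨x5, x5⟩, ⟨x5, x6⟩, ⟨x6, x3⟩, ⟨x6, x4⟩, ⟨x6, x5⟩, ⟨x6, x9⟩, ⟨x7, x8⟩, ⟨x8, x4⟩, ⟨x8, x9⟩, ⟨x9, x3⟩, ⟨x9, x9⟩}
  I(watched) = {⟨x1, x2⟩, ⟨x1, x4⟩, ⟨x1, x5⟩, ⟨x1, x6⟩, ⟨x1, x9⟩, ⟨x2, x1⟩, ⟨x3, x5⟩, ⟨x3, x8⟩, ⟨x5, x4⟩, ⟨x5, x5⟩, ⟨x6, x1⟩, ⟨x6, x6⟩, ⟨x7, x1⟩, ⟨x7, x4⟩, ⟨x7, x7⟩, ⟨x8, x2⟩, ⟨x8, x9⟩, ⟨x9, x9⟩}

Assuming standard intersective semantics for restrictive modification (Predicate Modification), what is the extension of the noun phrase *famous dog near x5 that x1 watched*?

{x2}

⟦near x5⟧ = {x : ⟨x, x5⟩ ∈ ⟦near⟧} = {x1, x2, x3, x5, x6}
⟦that x1 watched⟧ = {x : ⟨x1, x⟩ ∈ ⟦watched⟧} = {x2, x4, x5, x6, x9}
⟦dog⟧ = {x1, x2, x3, x4, x6, x7}
… ∩ ⟦near x5⟧ = {x1, x2, x3, x4, x6, x7} ∩ {x1, x2, x3, x5, x6} = {x1, x2, x3, x6}
… ∩ ⟦that x1 watched⟧ = {x1, x2, x3, x6} ∩ {x2, x4, x5, x6, x9} = {x2, x6}
… ∩ ⟦famous⟧ = {x2, x6} ∩ {x2, x5, x7} = {x2}
So ⟦famous dog near x5 that x1 watched⟧ = {x2}.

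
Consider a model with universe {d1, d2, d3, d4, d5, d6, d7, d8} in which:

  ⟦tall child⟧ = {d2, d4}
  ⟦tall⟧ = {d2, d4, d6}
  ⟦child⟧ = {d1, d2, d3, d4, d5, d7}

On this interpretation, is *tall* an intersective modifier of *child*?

⟦tall⟧ ∩ ⟦child⟧ = {d2, d4, d6} ∩ {d1, d2, d3, d4, d5, d7} = {d2, d4}
Observed ⟦tall child⟧ = {d2, d4}.
These coincide, so the modifier is intersective here.

yes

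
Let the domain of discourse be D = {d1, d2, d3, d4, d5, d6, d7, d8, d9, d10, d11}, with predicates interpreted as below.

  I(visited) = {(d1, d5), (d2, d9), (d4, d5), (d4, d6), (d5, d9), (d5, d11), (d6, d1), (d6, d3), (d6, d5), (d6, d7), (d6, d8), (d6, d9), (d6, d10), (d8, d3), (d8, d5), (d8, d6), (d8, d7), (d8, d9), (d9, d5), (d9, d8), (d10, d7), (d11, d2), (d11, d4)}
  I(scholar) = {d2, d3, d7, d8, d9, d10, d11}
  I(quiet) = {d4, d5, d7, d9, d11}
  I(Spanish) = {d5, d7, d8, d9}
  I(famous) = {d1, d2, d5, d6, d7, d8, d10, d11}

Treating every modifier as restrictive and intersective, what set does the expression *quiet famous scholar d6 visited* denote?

⟦d6 visited⟧ = {x : ⟨d6, x⟩ ∈ ⟦visited⟧} = {d1, d3, d5, d7, d8, d9, d10}
⟦scholar⟧ = {d2, d3, d7, d8, d9, d10, d11}
… ∩ ⟦d6 visited⟧ = {d2, d3, d7, d8, d9, d10, d11} ∩ {d1, d3, d5, d7, d8, d9, d10} = {d3, d7, d8, d9, d10}
… ∩ ⟦quiet⟧ = {d3, d7, d8, d9, d10} ∩ {d4, d5, d7, d9, d11} = {d7, d9}
… ∩ ⟦famous⟧ = {d7, d9} ∩ {d1, d2, d5, d6, d7, d8, d10, d11} = {d7}
So ⟦quiet famous scholar d6 visited⟧ = {d7}.

{d7}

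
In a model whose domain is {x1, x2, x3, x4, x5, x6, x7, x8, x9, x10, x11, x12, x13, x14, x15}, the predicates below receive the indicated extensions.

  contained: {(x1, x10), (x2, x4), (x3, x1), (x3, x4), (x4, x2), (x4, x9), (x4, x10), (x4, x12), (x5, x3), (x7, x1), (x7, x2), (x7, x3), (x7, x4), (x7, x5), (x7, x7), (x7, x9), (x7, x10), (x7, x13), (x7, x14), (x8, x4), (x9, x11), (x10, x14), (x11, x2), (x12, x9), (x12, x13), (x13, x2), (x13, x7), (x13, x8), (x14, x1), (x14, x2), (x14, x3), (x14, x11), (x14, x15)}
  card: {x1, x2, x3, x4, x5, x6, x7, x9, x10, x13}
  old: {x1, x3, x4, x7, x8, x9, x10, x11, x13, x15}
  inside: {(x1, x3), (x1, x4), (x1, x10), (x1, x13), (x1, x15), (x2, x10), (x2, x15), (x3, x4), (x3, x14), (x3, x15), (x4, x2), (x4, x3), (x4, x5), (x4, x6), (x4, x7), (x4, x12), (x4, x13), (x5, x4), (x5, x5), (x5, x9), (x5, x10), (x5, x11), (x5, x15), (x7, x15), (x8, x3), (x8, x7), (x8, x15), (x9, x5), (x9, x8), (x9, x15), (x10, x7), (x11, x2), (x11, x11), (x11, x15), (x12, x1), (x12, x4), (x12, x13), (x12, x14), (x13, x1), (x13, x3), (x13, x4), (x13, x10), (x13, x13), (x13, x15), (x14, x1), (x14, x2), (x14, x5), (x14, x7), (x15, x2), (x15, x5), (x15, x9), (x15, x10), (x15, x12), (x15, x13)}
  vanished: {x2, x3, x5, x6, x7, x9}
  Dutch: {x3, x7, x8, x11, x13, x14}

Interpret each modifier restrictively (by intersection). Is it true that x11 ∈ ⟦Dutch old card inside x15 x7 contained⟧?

no

⟦inside x15⟧ = {x : ⟨x, x15⟩ ∈ ⟦inside⟧} = {x1, x2, x3, x5, x7, x8, x9, x11, x13}
⟦x7 contained⟧ = {x : ⟨x7, x⟩ ∈ ⟦contained⟧} = {x1, x2, x3, x4, x5, x7, x9, x10, x13, x14}
⟦card⟧ = {x1, x2, x3, x4, x5, x6, x7, x9, x10, x13}
… ∩ ⟦inside x15⟧ = {x1, x2, x3, x4, x5, x6, x7, x9, x10, x13} ∩ {x1, x2, x3, x5, x7, x8, x9, x11, x13} = {x1, x2, x3, x5, x7, x9, x13}
… ∩ ⟦x7 contained⟧ = {x1, x2, x3, x5, x7, x9, x13} ∩ {x1, x2, x3, x4, x5, x7, x9, x10, x13, x14} = {x1, x2, x3, x5, x7, x9, x13}
… ∩ ⟦Dutch⟧ = {x1, x2, x3, x5, x7, x9, x13} ∩ {x3, x7, x8, x11, x13, x14} = {x3, x7, x13}
… ∩ ⟦old⟧ = {x3, x7, x13} ∩ {x1, x3, x4, x7, x8, x9, x10, x11, x13, x15} = {x3, x7, x13}
⟦Dutch old card inside x15 x7 contained⟧ = {x3, x7, x13}; x11 ∉ this set.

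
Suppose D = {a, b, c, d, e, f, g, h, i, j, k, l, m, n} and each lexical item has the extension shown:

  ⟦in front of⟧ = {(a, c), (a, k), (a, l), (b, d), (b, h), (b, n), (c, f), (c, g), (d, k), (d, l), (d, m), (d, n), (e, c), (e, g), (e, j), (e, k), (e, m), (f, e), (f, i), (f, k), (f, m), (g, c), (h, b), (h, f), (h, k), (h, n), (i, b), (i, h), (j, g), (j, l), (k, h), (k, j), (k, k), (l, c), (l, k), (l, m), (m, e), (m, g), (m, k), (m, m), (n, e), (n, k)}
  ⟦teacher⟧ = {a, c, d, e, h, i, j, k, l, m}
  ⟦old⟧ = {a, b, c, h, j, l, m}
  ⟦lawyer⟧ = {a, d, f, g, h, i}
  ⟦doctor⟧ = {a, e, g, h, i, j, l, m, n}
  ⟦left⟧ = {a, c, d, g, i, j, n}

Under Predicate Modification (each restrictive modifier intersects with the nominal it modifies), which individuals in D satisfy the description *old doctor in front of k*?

{a, h, l, m}

⟦in front of k⟧ = {x : ⟨x, k⟩ ∈ ⟦in front of⟧} = {a, d, e, f, h, k, l, m, n}
⟦doctor⟧ = {a, e, g, h, i, j, l, m, n}
… ∩ ⟦in front of k⟧ = {a, e, g, h, i, j, l, m, n} ∩ {a, d, e, f, h, k, l, m, n} = {a, e, h, l, m, n}
… ∩ ⟦old⟧ = {a, e, h, l, m, n} ∩ {a, b, c, h, j, l, m} = {a, h, l, m}
So ⟦old doctor in front of k⟧ = {a, h, l, m}.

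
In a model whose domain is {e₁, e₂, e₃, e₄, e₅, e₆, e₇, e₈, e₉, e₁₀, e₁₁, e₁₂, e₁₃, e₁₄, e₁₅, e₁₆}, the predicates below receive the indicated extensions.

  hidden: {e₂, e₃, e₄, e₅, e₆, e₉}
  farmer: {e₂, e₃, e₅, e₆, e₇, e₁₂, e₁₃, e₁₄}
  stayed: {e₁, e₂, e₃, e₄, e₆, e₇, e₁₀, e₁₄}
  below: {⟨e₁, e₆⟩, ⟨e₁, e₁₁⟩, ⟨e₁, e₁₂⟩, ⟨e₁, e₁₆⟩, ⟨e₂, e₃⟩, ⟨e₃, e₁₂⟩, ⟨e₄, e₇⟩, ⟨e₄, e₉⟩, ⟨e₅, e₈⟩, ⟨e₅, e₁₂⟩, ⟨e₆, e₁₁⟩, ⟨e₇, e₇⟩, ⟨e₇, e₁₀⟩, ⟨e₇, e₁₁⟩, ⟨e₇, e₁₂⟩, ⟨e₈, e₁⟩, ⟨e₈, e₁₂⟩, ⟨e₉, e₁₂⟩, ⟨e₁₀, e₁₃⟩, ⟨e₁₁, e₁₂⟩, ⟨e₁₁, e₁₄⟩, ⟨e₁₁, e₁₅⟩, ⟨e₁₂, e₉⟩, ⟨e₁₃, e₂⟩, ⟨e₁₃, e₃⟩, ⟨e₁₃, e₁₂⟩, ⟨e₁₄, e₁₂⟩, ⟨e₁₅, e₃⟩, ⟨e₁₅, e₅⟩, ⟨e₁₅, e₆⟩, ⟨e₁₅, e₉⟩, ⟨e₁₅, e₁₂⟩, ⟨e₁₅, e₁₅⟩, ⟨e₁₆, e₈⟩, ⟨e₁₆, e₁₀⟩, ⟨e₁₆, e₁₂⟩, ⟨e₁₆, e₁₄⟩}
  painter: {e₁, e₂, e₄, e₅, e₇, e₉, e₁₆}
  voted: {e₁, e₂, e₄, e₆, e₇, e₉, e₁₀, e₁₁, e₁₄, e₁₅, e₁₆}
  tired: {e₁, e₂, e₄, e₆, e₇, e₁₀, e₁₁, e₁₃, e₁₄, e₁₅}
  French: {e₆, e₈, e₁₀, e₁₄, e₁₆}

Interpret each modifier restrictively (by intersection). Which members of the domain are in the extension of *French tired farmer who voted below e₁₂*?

⟦who voted⟧ = ⟦voted⟧ = {e₁, e₂, e₄, e₆, e₇, e₉, e₁₀, e₁₁, e₁₄, e₁₅, e₁₆}
⟦below e₁₂⟧ = {x : ⟨x, e₁₂⟩ ∈ ⟦below⟧} = {e₁, e₃, e₅, e₇, e₈, e₉, e₁₁, e₁₃, e₁₄, e₁₅, e₁₆}
⟦farmer⟧ = {e₂, e₃, e₅, e₆, e₇, e₁₂, e₁₃, e₁₄}
… ∩ ⟦who voted⟧ = {e₂, e₃, e₅, e₆, e₇, e₁₂, e₁₃, e₁₄} ∩ {e₁, e₂, e₄, e₆, e₇, e₉, e₁₀, e₁₁, e₁₄, e₁₅, e₁₆} = {e₂, e₆, e₇, e₁₄}
… ∩ ⟦below e₁₂⟧ = {e₂, e₆, e₇, e₁₄} ∩ {e₁, e₃, e₅, e₇, e₈, e₉, e₁₁, e₁₃, e₁₄, e₁₅, e₁₆} = {e₇, e₁₄}
… ∩ ⟦French⟧ = {e₇, e₁₄} ∩ {e₆, e₈, e₁₀, e₁₄, e₁₆} = {e₁₄}
… ∩ ⟦tired⟧ = {e₁₄} ∩ {e₁, e₂, e₄, e₆, e₇, e₁₀, e₁₁, e₁₃, e₁₄, e₁₅} = {e₁₄}
So ⟦French tired farmer who voted below e₁₂⟧ = {e₁₄}.

{e₁₄}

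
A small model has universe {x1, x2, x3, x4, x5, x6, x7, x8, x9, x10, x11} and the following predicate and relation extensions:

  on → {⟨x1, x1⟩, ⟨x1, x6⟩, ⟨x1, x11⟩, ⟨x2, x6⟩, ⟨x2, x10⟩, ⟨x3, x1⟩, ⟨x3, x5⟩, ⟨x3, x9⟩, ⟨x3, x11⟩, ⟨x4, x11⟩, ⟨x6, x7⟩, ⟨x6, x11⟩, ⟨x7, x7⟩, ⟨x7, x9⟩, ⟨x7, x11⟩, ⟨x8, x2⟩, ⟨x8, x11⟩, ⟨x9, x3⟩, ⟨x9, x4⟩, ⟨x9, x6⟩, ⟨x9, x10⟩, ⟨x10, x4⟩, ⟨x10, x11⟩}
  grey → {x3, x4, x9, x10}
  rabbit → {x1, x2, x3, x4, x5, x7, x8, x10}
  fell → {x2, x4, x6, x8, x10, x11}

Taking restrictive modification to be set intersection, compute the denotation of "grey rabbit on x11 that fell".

⟦on x11⟧ = {x : ⟨x, x11⟩ ∈ ⟦on⟧} = {x1, x3, x4, x6, x7, x8, x10}
⟦that fell⟧ = ⟦fell⟧ = {x2, x4, x6, x8, x10, x11}
⟦rabbit⟧ = {x1, x2, x3, x4, x5, x7, x8, x10}
… ∩ ⟦on x11⟧ = {x1, x2, x3, x4, x5, x7, x8, x10} ∩ {x1, x3, x4, x6, x7, x8, x10} = {x1, x3, x4, x7, x8, x10}
… ∩ ⟦that fell⟧ = {x1, x3, x4, x7, x8, x10} ∩ {x2, x4, x6, x8, x10, x11} = {x4, x8, x10}
… ∩ ⟦grey⟧ = {x4, x8, x10} ∩ {x3, x4, x9, x10} = {x4, x10}
So ⟦grey rabbit on x11 that fell⟧ = {x4, x10}.

{x4, x10}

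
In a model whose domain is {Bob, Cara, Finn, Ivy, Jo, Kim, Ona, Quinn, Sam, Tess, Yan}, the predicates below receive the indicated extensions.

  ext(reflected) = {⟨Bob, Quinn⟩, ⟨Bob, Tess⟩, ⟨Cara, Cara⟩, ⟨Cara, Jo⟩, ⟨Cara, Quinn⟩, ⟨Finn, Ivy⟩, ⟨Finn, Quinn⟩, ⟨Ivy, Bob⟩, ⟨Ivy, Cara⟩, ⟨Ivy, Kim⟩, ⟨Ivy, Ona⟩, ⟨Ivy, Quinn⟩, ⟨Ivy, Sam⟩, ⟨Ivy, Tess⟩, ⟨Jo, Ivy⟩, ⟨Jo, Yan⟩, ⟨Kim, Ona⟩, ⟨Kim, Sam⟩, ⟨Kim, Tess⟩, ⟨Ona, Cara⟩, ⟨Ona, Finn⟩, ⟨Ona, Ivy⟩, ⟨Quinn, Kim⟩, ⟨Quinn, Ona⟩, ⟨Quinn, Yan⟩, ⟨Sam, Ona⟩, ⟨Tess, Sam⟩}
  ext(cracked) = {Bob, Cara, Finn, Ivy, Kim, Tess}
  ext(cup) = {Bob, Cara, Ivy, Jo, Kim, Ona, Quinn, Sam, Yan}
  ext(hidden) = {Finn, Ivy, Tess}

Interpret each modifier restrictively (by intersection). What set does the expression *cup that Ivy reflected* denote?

⟦that Ivy reflected⟧ = {x : ⟨Ivy, x⟩ ∈ ⟦reflected⟧} = {Bob, Cara, Kim, Ona, Quinn, Sam, Tess}
⟦cup⟧ = {Bob, Cara, Ivy, Jo, Kim, Ona, Quinn, Sam, Yan}
… ∩ ⟦that Ivy reflected⟧ = {Bob, Cara, Ivy, Jo, Kim, Ona, Quinn, Sam, Yan} ∩ {Bob, Cara, Kim, Ona, Quinn, Sam, Tess} = {Bob, Cara, Kim, Ona, Quinn, Sam}
So ⟦cup that Ivy reflected⟧ = {Bob, Cara, Kim, Ona, Quinn, Sam}.

{Bob, Cara, Kim, Ona, Quinn, Sam}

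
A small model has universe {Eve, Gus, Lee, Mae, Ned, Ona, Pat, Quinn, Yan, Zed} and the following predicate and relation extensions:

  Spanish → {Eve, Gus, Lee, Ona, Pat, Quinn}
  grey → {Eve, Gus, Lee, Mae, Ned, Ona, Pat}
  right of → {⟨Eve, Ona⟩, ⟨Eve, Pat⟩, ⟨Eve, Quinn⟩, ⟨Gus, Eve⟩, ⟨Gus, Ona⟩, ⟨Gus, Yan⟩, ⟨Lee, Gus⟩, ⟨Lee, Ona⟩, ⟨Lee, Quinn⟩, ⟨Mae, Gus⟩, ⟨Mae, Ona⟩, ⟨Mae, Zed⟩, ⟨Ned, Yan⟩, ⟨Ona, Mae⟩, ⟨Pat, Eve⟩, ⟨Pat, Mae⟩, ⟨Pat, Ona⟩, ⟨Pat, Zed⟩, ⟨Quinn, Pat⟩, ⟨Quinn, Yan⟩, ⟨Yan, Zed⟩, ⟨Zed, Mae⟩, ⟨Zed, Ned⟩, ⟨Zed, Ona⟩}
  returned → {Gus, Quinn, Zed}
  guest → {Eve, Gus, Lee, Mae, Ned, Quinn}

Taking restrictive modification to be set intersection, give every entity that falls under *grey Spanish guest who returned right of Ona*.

⟦who returned⟧ = ⟦returned⟧ = {Gus, Quinn, Zed}
⟦right of Ona⟧ = {x : ⟨x, Ona⟩ ∈ ⟦right of⟧} = {Eve, Gus, Lee, Mae, Pat, Zed}
⟦guest⟧ = {Eve, Gus, Lee, Mae, Ned, Quinn}
… ∩ ⟦who returned⟧ = {Eve, Gus, Lee, Mae, Ned, Quinn} ∩ {Gus, Quinn, Zed} = {Gus, Quinn}
… ∩ ⟦right of Ona⟧ = {Gus, Quinn} ∩ {Eve, Gus, Lee, Mae, Pat, Zed} = {Gus}
… ∩ ⟦grey⟧ = {Gus} ∩ {Eve, Gus, Lee, Mae, Ned, Ona, Pat} = {Gus}
… ∩ ⟦Spanish⟧ = {Gus} ∩ {Eve, Gus, Lee, Ona, Pat, Quinn} = {Gus}
So ⟦grey Spanish guest who returned right of Ona⟧ = {Gus}.

{Gus}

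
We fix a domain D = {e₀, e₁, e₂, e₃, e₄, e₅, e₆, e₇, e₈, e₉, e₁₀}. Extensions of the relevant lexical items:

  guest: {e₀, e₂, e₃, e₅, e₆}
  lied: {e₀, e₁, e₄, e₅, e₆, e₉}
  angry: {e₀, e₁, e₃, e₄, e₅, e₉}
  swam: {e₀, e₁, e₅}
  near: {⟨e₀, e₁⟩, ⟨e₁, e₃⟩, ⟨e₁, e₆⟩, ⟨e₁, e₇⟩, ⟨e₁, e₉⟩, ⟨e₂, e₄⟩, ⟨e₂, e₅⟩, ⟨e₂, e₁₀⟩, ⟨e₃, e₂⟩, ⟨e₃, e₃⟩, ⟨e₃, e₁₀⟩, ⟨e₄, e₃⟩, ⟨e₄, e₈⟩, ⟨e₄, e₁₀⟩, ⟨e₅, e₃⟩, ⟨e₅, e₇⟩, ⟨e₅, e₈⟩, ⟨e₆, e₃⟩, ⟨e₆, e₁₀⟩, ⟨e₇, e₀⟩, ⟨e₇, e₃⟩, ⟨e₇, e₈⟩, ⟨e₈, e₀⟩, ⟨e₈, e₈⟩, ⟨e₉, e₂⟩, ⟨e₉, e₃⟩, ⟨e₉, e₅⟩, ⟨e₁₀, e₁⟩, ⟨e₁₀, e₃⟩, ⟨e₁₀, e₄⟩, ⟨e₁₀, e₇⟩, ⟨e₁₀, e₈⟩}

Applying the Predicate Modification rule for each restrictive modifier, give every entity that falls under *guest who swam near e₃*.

⟦who swam⟧ = ⟦swam⟧ = {e₀, e₁, e₅}
⟦near e₃⟧ = {x : ⟨x, e₃⟩ ∈ ⟦near⟧} = {e₁, e₃, e₄, e₅, e₆, e₇, e₉, e₁₀}
⟦guest⟧ = {e₀, e₂, e₃, e₅, e₆}
… ∩ ⟦who swam⟧ = {e₀, e₂, e₃, e₅, e₆} ∩ {e₀, e₁, e₅} = {e₀, e₅}
… ∩ ⟦near e₃⟧ = {e₀, e₅} ∩ {e₁, e₃, e₄, e₅, e₆, e₇, e₉, e₁₀} = {e₅}
So ⟦guest who swam near e₃⟧ = {e₅}.

{e₅}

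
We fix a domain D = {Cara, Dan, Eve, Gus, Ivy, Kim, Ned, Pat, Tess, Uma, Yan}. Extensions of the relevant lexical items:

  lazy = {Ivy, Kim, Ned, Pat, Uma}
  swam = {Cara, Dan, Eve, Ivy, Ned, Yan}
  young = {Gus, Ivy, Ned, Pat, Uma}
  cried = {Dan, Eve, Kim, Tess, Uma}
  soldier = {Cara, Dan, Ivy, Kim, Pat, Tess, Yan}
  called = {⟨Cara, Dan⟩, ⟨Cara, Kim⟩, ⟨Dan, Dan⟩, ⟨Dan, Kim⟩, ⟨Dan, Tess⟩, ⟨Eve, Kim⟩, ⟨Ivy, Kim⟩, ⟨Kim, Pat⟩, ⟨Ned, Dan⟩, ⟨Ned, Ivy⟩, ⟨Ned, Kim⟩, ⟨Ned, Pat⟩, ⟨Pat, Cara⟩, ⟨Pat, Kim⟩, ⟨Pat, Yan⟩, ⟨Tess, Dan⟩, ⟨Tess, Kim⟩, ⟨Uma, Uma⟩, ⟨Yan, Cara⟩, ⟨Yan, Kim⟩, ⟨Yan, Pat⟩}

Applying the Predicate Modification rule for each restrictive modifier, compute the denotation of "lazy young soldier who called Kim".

{Ivy, Pat}

⟦who called Kim⟧ = {x : ⟨x, Kim⟩ ∈ ⟦called⟧} = {Cara, Dan, Eve, Ivy, Ned, Pat, Tess, Yan}
⟦soldier⟧ = {Cara, Dan, Ivy, Kim, Pat, Tess, Yan}
… ∩ ⟦who called Kim⟧ = {Cara, Dan, Ivy, Kim, Pat, Tess, Yan} ∩ {Cara, Dan, Eve, Ivy, Ned, Pat, Tess, Yan} = {Cara, Dan, Ivy, Pat, Tess, Yan}
… ∩ ⟦lazy⟧ = {Cara, Dan, Ivy, Pat, Tess, Yan} ∩ {Ivy, Kim, Ned, Pat, Uma} = {Ivy, Pat}
… ∩ ⟦young⟧ = {Ivy, Pat} ∩ {Gus, Ivy, Ned, Pat, Uma} = {Ivy, Pat}
So ⟦lazy young soldier who called Kim⟧ = {Ivy, Pat}.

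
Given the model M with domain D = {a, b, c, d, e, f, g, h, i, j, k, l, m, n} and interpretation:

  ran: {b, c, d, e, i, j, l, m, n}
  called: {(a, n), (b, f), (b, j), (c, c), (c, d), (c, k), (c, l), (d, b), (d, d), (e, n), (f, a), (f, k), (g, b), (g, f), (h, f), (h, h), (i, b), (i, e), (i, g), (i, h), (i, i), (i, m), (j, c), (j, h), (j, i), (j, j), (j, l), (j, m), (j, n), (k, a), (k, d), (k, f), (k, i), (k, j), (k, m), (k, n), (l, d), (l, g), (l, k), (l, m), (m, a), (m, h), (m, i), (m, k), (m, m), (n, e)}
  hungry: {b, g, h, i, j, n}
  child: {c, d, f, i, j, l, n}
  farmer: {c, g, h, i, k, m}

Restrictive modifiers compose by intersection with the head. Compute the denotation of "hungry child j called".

{i, j, n}

⟦j called⟧ = {x : ⟨j, x⟩ ∈ ⟦called⟧} = {c, h, i, j, l, m, n}
⟦child⟧ = {c, d, f, i, j, l, n}
… ∩ ⟦j called⟧ = {c, d, f, i, j, l, n} ∩ {c, h, i, j, l, m, n} = {c, i, j, l, n}
… ∩ ⟦hungry⟧ = {c, i, j, l, n} ∩ {b, g, h, i, j, n} = {i, j, n}
So ⟦hungry child j called⟧ = {i, j, n}.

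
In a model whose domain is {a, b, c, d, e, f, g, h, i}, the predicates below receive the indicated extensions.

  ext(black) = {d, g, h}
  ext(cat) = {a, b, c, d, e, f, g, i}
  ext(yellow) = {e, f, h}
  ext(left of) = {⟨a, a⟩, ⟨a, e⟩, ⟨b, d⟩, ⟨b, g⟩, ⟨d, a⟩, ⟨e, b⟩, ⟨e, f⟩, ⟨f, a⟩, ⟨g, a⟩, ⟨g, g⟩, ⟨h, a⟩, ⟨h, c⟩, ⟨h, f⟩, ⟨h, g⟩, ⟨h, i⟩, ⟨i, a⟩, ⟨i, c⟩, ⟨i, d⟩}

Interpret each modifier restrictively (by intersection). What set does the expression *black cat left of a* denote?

⟦left of a⟧ = {x : ⟨x, a⟩ ∈ ⟦left of⟧} = {a, d, f, g, h, i}
⟦cat⟧ = {a, b, c, d, e, f, g, i}
… ∩ ⟦left of a⟧ = {a, b, c, d, e, f, g, i} ∩ {a, d, f, g, h, i} = {a, d, f, g, i}
… ∩ ⟦black⟧ = {a, d, f, g, i} ∩ {d, g, h} = {d, g}
So ⟦black cat left of a⟧ = {d, g}.

{d, g}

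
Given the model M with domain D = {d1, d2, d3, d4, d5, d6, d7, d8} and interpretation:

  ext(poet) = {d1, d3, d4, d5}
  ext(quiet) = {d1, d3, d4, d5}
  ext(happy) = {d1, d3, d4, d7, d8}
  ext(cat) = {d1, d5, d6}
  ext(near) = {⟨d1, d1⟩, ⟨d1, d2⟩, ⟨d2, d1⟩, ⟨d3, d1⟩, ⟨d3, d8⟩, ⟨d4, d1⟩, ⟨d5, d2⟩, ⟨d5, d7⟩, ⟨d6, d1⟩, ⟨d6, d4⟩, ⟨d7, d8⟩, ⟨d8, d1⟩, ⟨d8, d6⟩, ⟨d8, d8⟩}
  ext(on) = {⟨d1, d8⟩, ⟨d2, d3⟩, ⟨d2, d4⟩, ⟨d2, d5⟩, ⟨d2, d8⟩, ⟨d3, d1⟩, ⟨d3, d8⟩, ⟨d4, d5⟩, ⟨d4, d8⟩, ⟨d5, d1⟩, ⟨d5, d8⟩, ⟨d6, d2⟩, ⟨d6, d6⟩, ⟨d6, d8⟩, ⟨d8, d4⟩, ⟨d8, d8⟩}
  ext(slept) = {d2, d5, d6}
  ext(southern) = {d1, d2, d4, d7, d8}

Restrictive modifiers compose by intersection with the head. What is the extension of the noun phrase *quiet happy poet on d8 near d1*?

{d1, d3, d4}

⟦on d8⟧ = {x : ⟨x, d8⟩ ∈ ⟦on⟧} = {d1, d2, d3, d4, d5, d6, d8}
⟦near d1⟧ = {x : ⟨x, d1⟩ ∈ ⟦near⟧} = {d1, d2, d3, d4, d6, d8}
⟦poet⟧ = {d1, d3, d4, d5}
… ∩ ⟦on d8⟧ = {d1, d3, d4, d5} ∩ {d1, d2, d3, d4, d5, d6, d8} = {d1, d3, d4, d5}
… ∩ ⟦near d1⟧ = {d1, d3, d4, d5} ∩ {d1, d2, d3, d4, d6, d8} = {d1, d3, d4}
… ∩ ⟦quiet⟧ = {d1, d3, d4} ∩ {d1, d3, d4, d5} = {d1, d3, d4}
… ∩ ⟦happy⟧ = {d1, d3, d4} ∩ {d1, d3, d4, d7, d8} = {d1, d3, d4}
So ⟦quiet happy poet on d8 near d1⟧ = {d1, d3, d4}.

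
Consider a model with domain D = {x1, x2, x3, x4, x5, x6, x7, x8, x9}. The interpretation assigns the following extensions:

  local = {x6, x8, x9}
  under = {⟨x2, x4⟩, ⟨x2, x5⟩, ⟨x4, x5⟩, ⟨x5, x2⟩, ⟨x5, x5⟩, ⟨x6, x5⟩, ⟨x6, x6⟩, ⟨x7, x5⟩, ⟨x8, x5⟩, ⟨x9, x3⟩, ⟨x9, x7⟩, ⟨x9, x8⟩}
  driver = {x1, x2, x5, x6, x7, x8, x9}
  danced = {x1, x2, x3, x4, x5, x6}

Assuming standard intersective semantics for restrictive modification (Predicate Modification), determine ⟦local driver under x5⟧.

⟦under x5⟧ = {x : ⟨x, x5⟩ ∈ ⟦under⟧} = {x2, x4, x5, x6, x7, x8}
⟦driver⟧ = {x1, x2, x5, x6, x7, x8, x9}
… ∩ ⟦under x5⟧ = {x1, x2, x5, x6, x7, x8, x9} ∩ {x2, x4, x5, x6, x7, x8} = {x2, x5, x6, x7, x8}
… ∩ ⟦local⟧ = {x2, x5, x6, x7, x8} ∩ {x6, x8, x9} = {x6, x8}
So ⟦local driver under x5⟧ = {x6, x8}.

{x6, x8}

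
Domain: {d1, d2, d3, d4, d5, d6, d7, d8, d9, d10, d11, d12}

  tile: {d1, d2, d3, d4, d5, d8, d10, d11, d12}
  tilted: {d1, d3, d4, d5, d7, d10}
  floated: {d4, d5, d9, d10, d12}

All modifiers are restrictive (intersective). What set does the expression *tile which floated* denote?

{d4, d5, d10, d12}

⟦which floated⟧ = ⟦floated⟧ = {d4, d5, d9, d10, d12}
⟦tile⟧ = {d1, d2, d3, d4, d5, d8, d10, d11, d12}
… ∩ ⟦which floated⟧ = {d1, d2, d3, d4, d5, d8, d10, d11, d12} ∩ {d4, d5, d9, d10, d12} = {d4, d5, d10, d12}
So ⟦tile which floated⟧ = {d4, d5, d10, d12}.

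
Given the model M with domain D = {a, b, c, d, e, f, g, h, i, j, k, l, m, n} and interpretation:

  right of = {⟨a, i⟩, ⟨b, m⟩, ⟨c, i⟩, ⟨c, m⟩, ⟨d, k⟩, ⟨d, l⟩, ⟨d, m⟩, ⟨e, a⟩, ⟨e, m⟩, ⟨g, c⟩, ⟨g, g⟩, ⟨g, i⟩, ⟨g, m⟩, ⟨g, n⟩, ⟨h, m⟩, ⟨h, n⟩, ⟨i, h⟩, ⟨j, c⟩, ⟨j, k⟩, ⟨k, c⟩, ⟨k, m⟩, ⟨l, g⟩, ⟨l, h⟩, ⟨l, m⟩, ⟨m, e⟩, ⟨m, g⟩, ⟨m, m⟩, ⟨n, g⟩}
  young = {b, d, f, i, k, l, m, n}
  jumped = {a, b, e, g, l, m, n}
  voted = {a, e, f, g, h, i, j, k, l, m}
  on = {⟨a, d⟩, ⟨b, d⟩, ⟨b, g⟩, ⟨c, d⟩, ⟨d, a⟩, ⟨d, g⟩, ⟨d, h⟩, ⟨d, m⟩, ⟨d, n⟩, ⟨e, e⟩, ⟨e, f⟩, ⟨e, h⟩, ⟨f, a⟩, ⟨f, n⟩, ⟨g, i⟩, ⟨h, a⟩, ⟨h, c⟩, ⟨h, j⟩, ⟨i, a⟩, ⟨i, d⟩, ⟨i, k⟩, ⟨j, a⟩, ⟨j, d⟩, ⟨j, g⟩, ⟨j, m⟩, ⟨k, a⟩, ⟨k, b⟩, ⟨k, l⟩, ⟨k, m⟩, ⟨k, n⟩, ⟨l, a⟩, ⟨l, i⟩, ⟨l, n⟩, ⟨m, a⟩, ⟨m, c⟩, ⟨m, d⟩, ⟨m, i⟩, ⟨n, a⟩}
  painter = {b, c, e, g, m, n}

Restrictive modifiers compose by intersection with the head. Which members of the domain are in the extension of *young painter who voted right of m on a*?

{m}

⟦who voted⟧ = ⟦voted⟧ = {a, e, f, g, h, i, j, k, l, m}
⟦right of m⟧ = {x : ⟨x, m⟩ ∈ ⟦right of⟧} = {b, c, d, e, g, h, k, l, m}
⟦on a⟧ = {x : ⟨x, a⟩ ∈ ⟦on⟧} = {d, f, h, i, j, k, l, m, n}
⟦painter⟧ = {b, c, e, g, m, n}
… ∩ ⟦who voted⟧ = {b, c, e, g, m, n} ∩ {a, e, f, g, h, i, j, k, l, m} = {e, g, m}
… ∩ ⟦right of m⟧ = {e, g, m} ∩ {b, c, d, e, g, h, k, l, m} = {e, g, m}
… ∩ ⟦on a⟧ = {e, g, m} ∩ {d, f, h, i, j, k, l, m, n} = {m}
… ∩ ⟦young⟧ = {m} ∩ {b, d, f, i, k, l, m, n} = {m}
So ⟦young painter who voted right of m on a⟧ = {m}.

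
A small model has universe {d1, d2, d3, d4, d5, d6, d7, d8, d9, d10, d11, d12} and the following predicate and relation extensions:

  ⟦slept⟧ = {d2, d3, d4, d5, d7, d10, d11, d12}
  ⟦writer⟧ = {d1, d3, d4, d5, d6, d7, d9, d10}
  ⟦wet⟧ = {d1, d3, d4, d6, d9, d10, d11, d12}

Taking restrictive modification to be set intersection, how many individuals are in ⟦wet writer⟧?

⟦writer⟧ = {d1, d3, d4, d5, d6, d7, d9, d10}
… ∩ ⟦wet⟧ = {d1, d3, d4, d5, d6, d7, d9, d10} ∩ {d1, d3, d4, d6, d9, d10, d11, d12} = {d1, d3, d4, d6, d9, d10}
⟦wet writer⟧ = {d1, d3, d4, d6, d9, d10}, so the cardinality is 6.

6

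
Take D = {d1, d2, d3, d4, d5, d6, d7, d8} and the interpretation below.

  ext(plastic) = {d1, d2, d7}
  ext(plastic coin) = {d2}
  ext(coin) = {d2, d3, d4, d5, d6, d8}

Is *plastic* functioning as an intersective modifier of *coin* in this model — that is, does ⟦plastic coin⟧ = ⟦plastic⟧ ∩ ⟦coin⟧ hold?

yes

⟦plastic⟧ ∩ ⟦coin⟧ = {d1, d2, d7} ∩ {d2, d3, d4, d5, d6, d8} = {d2}
Observed ⟦plastic coin⟧ = {d2}.
These coincide, so the modifier is intersective here.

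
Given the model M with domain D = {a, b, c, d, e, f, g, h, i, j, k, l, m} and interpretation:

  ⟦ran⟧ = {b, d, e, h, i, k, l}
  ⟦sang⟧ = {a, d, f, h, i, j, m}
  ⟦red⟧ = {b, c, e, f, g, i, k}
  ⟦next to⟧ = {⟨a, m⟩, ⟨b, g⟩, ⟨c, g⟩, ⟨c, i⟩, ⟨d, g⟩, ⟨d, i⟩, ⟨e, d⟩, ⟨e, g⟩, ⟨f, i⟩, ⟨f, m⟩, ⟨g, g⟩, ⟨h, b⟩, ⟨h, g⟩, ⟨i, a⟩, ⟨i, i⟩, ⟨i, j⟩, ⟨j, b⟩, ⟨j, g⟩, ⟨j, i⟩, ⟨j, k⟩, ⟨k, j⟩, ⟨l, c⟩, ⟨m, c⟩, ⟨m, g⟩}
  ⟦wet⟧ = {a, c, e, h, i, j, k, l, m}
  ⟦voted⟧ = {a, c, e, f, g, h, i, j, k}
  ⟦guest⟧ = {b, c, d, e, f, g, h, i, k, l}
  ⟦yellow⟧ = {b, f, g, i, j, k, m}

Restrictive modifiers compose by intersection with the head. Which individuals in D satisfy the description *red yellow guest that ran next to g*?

⟦that ran⟧ = ⟦ran⟧ = {b, d, e, h, i, k, l}
⟦next to g⟧ = {x : ⟨x, g⟩ ∈ ⟦next to⟧} = {b, c, d, e, g, h, j, m}
⟦guest⟧ = {b, c, d, e, f, g, h, i, k, l}
… ∩ ⟦that ran⟧ = {b, c, d, e, f, g, h, i, k, l} ∩ {b, d, e, h, i, k, l} = {b, d, e, h, i, k, l}
… ∩ ⟦next to g⟧ = {b, d, e, h, i, k, l} ∩ {b, c, d, e, g, h, j, m} = {b, d, e, h}
… ∩ ⟦red⟧ = {b, d, e, h} ∩ {b, c, e, f, g, i, k} = {b, e}
… ∩ ⟦yellow⟧ = {b, e} ∩ {b, f, g, i, j, k, m} = {b}
So ⟦red yellow guest that ran next to g⟧ = {b}.

{b}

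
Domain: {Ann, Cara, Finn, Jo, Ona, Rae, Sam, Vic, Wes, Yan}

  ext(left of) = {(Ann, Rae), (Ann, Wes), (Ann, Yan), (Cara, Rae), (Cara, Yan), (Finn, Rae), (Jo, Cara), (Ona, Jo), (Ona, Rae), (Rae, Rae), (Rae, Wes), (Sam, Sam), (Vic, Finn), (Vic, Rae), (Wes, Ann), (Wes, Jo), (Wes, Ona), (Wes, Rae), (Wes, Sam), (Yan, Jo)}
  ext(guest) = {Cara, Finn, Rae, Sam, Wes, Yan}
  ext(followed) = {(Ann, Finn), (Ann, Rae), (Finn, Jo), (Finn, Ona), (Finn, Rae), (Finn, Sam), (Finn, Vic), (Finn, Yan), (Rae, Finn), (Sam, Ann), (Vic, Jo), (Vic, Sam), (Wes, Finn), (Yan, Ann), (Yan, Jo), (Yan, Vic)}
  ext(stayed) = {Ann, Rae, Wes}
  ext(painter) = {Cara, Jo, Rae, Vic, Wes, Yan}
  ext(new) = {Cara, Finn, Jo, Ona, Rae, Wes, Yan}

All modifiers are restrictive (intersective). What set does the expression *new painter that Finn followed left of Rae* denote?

⟦that Finn followed⟧ = {x : ⟨Finn, x⟩ ∈ ⟦followed⟧} = {Jo, Ona, Rae, Sam, Vic, Yan}
⟦left of Rae⟧ = {x : ⟨x, Rae⟩ ∈ ⟦left of⟧} = {Ann, Cara, Finn, Ona, Rae, Vic, Wes}
⟦painter⟧ = {Cara, Jo, Rae, Vic, Wes, Yan}
… ∩ ⟦that Finn followed⟧ = {Cara, Jo, Rae, Vic, Wes, Yan} ∩ {Jo, Ona, Rae, Sam, Vic, Yan} = {Jo, Rae, Vic, Yan}
… ∩ ⟦left of Rae⟧ = {Jo, Rae, Vic, Yan} ∩ {Ann, Cara, Finn, Ona, Rae, Vic, Wes} = {Rae, Vic}
… ∩ ⟦new⟧ = {Rae, Vic} ∩ {Cara, Finn, Jo, Ona, Rae, Wes, Yan} = {Rae}
So ⟦new painter that Finn followed left of Rae⟧ = {Rae}.

{Rae}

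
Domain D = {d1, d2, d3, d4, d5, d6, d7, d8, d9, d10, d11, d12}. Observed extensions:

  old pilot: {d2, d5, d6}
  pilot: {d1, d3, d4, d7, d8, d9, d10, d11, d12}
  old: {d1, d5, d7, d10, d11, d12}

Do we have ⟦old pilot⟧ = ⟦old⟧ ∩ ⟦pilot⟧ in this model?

⟦old⟧ ∩ ⟦pilot⟧ = {d1, d5, d7, d10, d11, d12} ∩ {d1, d3, d4, d7, d8, d9, d10, d11, d12} = {d1, d7, d10, d11, d12}
Observed ⟦old pilot⟧ = {d2, d5, d6}.
These differ, so the modifier is not intersective in this model.

no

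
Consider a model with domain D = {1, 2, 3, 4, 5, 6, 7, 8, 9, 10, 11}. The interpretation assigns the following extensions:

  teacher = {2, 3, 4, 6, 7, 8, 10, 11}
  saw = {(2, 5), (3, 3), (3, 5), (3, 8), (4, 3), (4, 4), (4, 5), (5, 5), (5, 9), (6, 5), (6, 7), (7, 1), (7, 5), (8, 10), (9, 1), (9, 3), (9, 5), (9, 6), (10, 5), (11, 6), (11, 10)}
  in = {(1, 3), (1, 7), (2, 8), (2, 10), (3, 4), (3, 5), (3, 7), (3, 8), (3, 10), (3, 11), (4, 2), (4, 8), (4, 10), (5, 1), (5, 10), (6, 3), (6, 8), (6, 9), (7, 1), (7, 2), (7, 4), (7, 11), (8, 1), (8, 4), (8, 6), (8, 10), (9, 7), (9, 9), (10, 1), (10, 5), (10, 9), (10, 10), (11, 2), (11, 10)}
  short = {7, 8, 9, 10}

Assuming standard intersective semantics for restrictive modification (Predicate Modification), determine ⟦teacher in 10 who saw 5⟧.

⟦in 10⟧ = {x : ⟨x, 10⟩ ∈ ⟦in⟧} = {2, 3, 4, 5, 8, 10, 11}
⟦who saw 5⟧ = {x : ⟨x, 5⟩ ∈ ⟦saw⟧} = {2, 3, 4, 5, 6, 7, 9, 10}
⟦teacher⟧ = {2, 3, 4, 6, 7, 8, 10, 11}
… ∩ ⟦in 10⟧ = {2, 3, 4, 6, 7, 8, 10, 11} ∩ {2, 3, 4, 5, 8, 10, 11} = {2, 3, 4, 8, 10, 11}
… ∩ ⟦who saw 5⟧ = {2, 3, 4, 8, 10, 11} ∩ {2, 3, 4, 5, 6, 7, 9, 10} = {2, 3, 4, 10}
So ⟦teacher in 10 who saw 5⟧ = {2, 3, 4, 10}.

{2, 3, 4, 10}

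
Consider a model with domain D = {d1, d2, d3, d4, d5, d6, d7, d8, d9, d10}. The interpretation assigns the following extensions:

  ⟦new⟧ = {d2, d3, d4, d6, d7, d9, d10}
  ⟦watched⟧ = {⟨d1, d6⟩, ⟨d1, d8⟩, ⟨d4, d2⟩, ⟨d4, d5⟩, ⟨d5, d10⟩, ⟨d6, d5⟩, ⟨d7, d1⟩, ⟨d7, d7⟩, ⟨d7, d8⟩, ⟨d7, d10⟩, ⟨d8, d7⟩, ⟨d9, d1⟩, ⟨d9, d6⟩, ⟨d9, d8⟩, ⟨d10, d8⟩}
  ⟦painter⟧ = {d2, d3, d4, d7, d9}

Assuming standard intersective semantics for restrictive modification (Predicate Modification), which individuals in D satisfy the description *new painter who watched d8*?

⟦who watched d8⟧ = {x : ⟨x, d8⟩ ∈ ⟦watched⟧} = {d1, d7, d9, d10}
⟦painter⟧ = {d2, d3, d4, d7, d9}
… ∩ ⟦who watched d8⟧ = {d2, d3, d4, d7, d9} ∩ {d1, d7, d9, d10} = {d7, d9}
… ∩ ⟦new⟧ = {d7, d9} ∩ {d2, d3, d4, d6, d7, d9, d10} = {d7, d9}
So ⟦new painter who watched d8⟧ = {d7, d9}.

{d7, d9}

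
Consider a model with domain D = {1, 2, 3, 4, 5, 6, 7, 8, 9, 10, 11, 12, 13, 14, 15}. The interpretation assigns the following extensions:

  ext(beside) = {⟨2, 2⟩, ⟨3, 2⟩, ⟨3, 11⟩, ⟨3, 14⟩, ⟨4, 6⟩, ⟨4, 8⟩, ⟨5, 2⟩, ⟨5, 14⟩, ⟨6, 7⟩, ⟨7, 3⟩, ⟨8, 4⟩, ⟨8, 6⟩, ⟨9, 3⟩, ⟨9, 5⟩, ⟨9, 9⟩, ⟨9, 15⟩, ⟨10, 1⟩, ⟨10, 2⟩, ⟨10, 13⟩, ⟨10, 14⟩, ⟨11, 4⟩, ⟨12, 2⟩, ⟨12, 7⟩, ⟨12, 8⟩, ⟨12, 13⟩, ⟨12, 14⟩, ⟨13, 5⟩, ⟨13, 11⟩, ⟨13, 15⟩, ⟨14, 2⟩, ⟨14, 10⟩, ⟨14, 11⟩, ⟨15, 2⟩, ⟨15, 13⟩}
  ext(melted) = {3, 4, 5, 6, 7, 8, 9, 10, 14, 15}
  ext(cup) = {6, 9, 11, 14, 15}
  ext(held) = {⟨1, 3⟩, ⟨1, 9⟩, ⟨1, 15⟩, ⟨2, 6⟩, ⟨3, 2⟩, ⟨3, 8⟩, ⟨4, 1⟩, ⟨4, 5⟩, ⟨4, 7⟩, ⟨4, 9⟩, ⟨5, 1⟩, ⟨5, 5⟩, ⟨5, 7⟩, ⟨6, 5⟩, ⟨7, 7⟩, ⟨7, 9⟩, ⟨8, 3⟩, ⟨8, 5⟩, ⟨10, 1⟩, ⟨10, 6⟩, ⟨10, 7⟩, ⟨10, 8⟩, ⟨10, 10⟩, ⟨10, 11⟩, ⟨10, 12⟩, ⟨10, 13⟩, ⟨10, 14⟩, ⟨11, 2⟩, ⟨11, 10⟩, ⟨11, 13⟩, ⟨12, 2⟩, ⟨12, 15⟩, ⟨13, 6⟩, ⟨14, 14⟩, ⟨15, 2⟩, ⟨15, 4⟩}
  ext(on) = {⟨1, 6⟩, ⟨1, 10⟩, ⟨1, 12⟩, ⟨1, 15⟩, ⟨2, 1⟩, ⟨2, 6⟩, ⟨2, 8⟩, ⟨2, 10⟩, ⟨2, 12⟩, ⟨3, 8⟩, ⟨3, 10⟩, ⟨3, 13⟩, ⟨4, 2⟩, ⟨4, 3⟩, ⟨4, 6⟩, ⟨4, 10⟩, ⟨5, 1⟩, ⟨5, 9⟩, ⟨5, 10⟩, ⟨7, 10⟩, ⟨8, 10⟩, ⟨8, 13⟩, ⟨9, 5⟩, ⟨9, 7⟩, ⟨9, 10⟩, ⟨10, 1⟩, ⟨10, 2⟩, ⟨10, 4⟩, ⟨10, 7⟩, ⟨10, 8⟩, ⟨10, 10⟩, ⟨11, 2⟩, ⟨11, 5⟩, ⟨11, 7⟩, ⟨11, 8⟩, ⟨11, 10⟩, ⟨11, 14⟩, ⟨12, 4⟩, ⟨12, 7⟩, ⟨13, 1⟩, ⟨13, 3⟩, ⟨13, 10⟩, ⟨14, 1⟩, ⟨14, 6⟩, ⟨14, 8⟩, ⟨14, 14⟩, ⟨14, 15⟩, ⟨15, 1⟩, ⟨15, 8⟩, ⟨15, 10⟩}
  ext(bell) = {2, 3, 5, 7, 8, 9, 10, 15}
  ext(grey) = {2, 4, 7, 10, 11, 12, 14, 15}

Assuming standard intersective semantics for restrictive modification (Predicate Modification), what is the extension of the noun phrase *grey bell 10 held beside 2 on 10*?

⟦10 held⟧ = {x : ⟨10, x⟩ ∈ ⟦held⟧} = {1, 6, 7, 8, 10, 11, 12, 13, 14}
⟦beside 2⟧ = {x : ⟨x, 2⟩ ∈ ⟦beside⟧} = {2, 3, 5, 10, 12, 14, 15}
⟦on 10⟧ = {x : ⟨x, 10⟩ ∈ ⟦on⟧} = {1, 2, 3, 4, 5, 7, 8, 9, 10, 11, 13, 15}
⟦bell⟧ = {2, 3, 5, 7, 8, 9, 10, 15}
… ∩ ⟦10 held⟧ = {2, 3, 5, 7, 8, 9, 10, 15} ∩ {1, 6, 7, 8, 10, 11, 12, 13, 14} = {7, 8, 10}
… ∩ ⟦beside 2⟧ = {7, 8, 10} ∩ {2, 3, 5, 10, 12, 14, 15} = {10}
… ∩ ⟦on 10⟧ = {10} ∩ {1, 2, 3, 4, 5, 7, 8, 9, 10, 11, 13, 15} = {10}
… ∩ ⟦grey⟧ = {10} ∩ {2, 4, 7, 10, 11, 12, 14, 15} = {10}
So ⟦grey bell 10 held beside 2 on 10⟧ = {10}.

{10}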